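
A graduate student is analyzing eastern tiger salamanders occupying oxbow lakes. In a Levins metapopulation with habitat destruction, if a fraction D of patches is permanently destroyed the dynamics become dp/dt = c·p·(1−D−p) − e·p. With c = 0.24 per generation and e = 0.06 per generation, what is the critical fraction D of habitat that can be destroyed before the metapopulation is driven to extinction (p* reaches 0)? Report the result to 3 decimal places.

The nontrivial equilibrium is p* = (1−D) − e/c; extinction occurs when this hits zero.
So D_crit = 1 − e/c = 1 − 0.06/0.24 = 1 − 0.2500 = 0.7500.
Note this equals the original equilibrium occupancy — the Levins extinction-debt result.

0.750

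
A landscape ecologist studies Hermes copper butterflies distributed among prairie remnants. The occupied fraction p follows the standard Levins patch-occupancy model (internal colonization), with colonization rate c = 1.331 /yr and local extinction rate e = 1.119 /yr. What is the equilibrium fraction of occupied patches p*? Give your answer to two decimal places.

0.16

Setting dp/dt = 0 and dividing through by p* gives c·(1−p*) = e.
So p* = 1 − e/c = 1 − 1.119/1.331 = 1 − 0.8407 = 0.1593.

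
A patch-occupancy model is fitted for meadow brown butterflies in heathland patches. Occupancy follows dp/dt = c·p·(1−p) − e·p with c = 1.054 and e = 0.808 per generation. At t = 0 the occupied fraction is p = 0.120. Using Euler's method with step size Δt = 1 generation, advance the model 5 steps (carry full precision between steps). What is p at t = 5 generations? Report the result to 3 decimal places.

Update rule: p ← p + [c·p·(1−p) − e·p]·Δt with Δt = 1.
step 1: Δp = +0.01434, p = 0.13434
step 2: Δp = +0.01403, p = 0.14837
step 3: Δp = +0.01330, p = 0.16166
step 4: Δp = +0.01222, p = 0.17389
step 5: Δp = +0.01091, p = 0.18479

0.185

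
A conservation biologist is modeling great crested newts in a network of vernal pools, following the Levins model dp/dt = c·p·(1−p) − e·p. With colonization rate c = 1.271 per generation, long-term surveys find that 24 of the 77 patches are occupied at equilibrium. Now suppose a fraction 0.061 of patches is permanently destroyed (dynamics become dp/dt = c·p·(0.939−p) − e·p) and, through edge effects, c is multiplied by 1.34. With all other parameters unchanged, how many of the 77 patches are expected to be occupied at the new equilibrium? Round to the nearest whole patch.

Observed p* = 24/77 = 0.31169.
Balance c(1−p*) = e gives e = 1.271×(1 − 0.31169) = 0.87484.
New p* = 0.939 − e/c = 0.939 − 0.87484/1.70314 = 0.42534.
Expected occupied = 77 × 0.42534 = 32.75 ≈ 33.

33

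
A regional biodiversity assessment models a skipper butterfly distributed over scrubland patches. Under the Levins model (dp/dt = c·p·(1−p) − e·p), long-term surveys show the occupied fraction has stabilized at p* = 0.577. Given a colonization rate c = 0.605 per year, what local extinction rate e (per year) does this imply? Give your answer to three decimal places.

0.256

At equilibrium c(1−p*) = e.
e = 0.605 × (1 − 0.577) = 0.605 × 0.4230 = 0.2559.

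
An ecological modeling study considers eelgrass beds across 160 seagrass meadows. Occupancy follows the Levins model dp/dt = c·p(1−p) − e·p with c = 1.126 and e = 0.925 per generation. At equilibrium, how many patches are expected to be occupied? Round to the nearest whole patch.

29

p* = 1 − e/c = 1 − 0.925/1.126 = 0.1785.
Expected occupied patches = N × p* = 160 × 0.1785 = 28.56 ≈ 29.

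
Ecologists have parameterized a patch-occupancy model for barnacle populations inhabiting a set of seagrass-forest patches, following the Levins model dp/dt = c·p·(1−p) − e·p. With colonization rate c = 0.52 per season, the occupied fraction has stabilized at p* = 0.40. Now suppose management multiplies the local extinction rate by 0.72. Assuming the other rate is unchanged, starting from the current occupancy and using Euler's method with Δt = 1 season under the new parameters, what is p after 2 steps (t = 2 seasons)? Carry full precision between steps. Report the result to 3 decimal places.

Balance c(1−p*) = e gives e = 0.52×(1 − 0.40000) = 0.31200.
Starting from p₀ = 0.40000; update p ← p + (dp/dt)·Δt with the new parameters.
step 1: Δp = +0.03494, p = 0.43494
step 2: Δp = +0.03009, p = 0.46504

0.465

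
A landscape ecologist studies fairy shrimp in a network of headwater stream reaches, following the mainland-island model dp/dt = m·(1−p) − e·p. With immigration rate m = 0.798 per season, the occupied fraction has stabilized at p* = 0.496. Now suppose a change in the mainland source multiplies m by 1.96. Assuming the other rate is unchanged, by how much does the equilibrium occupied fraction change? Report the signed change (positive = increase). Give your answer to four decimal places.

Balance m(1−p*) = e·p* gives e = m(1−p*)/p* = 0.798×0.50400/0.49600 = 0.81087.
New p* = m/(m+e) = 1.56408/(1.56408+0.81087) = 0.65857.
Δp* = 0.65857 − 0.49600 = +0.16257.

0.1626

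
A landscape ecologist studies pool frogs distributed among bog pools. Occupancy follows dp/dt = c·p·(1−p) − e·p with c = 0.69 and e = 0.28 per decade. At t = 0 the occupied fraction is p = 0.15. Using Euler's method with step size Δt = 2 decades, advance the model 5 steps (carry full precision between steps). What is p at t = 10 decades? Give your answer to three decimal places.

0.585

Update rule: p ← p + [c·p·(1−p) − e·p]·Δt with Δt = 2.
p: 0.15000 → 0.24195  (Δp = +0.09195)
p: 0.24195 → 0.35956  (Δp = +0.11761)
p: 0.35956 → 0.47599  (Δp = +0.11643)
p: 0.47599 → 0.55364  (Δp = +0.07765)
p: 0.55364 → 0.58463  (Δp = +0.03099)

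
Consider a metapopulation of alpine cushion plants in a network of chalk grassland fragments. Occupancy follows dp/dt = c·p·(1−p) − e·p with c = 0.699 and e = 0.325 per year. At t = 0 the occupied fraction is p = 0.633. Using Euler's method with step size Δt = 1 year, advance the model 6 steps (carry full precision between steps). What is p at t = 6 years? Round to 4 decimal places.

Update rule: p ← p + [c·p·(1−p) − e·p]·Δt with Δt = 1.
t = 1: p = 0.63300 + (-0.04334) = 0.58966
t = 2: p = 0.58966 + (-0.02251) = 0.56715
t = 3: p = 0.56715 + (-0.01273) = 0.55443
t = 4: p = 0.55443 + (-0.00751) = 0.54692
t = 5: p = 0.54692 + (-0.00454) = 0.54238
t = 6: p = 0.54238 + (-0.00278) = 0.53960

0.5396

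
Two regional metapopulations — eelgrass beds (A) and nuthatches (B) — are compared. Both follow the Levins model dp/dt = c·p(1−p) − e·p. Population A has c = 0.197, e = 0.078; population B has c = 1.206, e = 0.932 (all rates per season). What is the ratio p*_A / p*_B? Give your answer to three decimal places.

A: p*_A = 1 − 0.078/0.197 = 0.6041.
B: p*_B = 1 − 0.932/1.206 = 0.2272.
p*_A / p*_B = 0.6041/0.2272 = 2.6587.

2.659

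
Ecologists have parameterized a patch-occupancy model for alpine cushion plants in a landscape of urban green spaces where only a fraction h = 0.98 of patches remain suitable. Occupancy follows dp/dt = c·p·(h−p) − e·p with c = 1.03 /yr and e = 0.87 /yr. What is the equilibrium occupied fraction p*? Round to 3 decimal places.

Setting dp/dt = 0 and dividing by p* gives c·(h−p*) = e.
So p* = h − e/c = 0.98 − 0.87/1.03 = 0.98 − 0.8447 = 0.1353.

0.135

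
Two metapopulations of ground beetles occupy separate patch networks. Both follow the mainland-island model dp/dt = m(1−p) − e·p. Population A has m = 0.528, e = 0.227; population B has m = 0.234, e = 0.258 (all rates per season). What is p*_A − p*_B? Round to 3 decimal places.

0.224

A: p*_A = m/(m+e) = 0.528/0.7550 = 0.6993.
B: p*_B = 0.234/0.4920 = 0.4756.
p*_A − p*_B = 0.6993 − 0.4756 = 0.2237.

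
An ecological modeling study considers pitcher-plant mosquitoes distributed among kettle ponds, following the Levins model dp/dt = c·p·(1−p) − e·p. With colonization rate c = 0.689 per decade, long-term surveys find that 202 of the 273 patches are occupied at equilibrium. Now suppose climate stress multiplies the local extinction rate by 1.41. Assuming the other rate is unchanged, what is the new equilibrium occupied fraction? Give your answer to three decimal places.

Observed p* = 202/273 = 0.73993.
Balance c(1−p*) = e gives e = 0.689×(1 − 0.73993) = 0.17919.
New p* = 1 − e/c = 1 − 0.25266/0.68900 = 0.63329.

0.633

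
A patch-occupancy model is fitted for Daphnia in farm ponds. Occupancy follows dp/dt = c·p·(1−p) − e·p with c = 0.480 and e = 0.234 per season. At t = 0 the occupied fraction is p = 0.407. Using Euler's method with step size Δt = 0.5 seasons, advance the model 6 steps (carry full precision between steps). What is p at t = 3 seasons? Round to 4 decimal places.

Update rule: p ← p + [c·p·(1−p) − e·p]·Δt with Δt = 0.5.
  1  |  dp/dt·Δt = +0.010305  |  p_1 = 0.417305
  2  |  dp/dt·Δt = +0.009534  |  p_2 = 0.426839
  3  |  dp/dt·Δt = +0.008775  |  p_3 = 0.435615
  4  |  dp/dt·Δt = +0.008038  |  p_4 = 0.443653
  5  |  dp/dt·Δt = +0.007331  |  p_5 = 0.450983
  6  |  dp/dt·Δt = +0.006658  |  p_6 = 0.457642

0.4576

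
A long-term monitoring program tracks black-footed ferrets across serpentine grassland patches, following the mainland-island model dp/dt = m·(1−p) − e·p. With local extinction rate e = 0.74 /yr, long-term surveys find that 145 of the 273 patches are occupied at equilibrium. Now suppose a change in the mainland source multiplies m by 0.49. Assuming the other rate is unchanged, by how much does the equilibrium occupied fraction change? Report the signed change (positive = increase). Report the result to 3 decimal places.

-0.174

Observed p* = 145/273 = 0.53114.
Balance m(1−p*) = e·p* gives m = e·p*/(1−p*) = 0.74×0.53114/0.46886 = 0.83830.
New p* = m/(m+e) = 0.41077/(0.41077+0.74000) = 0.35695.
Δp* = 0.35695 − 0.53114 = -0.17419.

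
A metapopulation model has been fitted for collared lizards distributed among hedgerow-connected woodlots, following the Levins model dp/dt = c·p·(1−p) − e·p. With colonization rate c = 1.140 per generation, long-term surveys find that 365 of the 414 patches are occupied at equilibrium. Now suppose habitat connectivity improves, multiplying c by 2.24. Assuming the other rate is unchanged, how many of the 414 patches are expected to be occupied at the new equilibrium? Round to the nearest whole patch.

392

Observed p* = 365/414 = 0.88164.
Balance c(1−p*) = e gives e = 1.140×(1 − 0.88164) = 0.13493.
New p* = 1 − e/c = 1 − 0.13493/2.55360 = 0.94716.
Expected occupied = 414 × 0.94716 = 392.12 ≈ 392.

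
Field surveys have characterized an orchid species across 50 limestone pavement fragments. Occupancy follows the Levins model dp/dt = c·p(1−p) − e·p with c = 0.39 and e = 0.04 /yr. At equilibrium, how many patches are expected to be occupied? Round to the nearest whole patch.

p* = 1 − e/c = 1 − 0.04/0.39 = 0.8974.
Expected occupied patches = N × p* = 50 × 0.8974 = 44.87 ≈ 45.

45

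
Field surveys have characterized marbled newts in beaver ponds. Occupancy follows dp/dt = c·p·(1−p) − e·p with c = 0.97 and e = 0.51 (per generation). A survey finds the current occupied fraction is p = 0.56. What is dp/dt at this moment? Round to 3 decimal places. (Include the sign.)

Colonization term: c·p·(1−p) = 0.97×0.56×0.4400 = 0.23901.
Extinction term: e·p = 0.28560.
dp/dt = 0.23901 − 0.28560 = -0.04659.

-0.047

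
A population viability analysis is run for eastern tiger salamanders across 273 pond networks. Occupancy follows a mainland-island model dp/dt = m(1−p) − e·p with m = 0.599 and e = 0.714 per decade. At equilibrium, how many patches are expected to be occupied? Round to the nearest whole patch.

p* = m/(m+e) = 0.599/1.3130 = 0.4562.
Expected occupied patches = N × p* = 273 × 0.4562 = 124.54 ≈ 125.

125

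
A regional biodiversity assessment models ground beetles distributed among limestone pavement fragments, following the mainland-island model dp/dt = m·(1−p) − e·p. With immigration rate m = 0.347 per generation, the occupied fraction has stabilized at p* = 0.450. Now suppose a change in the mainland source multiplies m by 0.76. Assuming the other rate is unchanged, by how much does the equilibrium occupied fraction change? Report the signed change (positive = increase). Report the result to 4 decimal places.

-0.0666

Balance m(1−p*) = e·p* gives e = m(1−p*)/p* = 0.347×0.55000/0.45000 = 0.42411.
New p* = m/(m+e) = 0.26372/(0.26372+0.42411) = 0.38341.
Δp* = 0.38341 − 0.45000 = -0.06659.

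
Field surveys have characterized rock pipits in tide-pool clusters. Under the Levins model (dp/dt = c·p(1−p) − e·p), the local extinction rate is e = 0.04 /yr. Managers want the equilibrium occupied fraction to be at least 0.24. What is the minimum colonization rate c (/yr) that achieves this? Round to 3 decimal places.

p* = 1 − e/c ≥ 0.24 requires e/c ≤ 0.7600, i.e. c ≥ e/0.7600.
c_min = 0.04/0.7600 = 0.0526.

0.053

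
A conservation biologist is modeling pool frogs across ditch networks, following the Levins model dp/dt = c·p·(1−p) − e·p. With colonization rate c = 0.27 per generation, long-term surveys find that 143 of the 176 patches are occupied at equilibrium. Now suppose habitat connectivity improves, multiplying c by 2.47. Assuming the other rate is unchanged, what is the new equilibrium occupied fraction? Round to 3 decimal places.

0.924

Observed p* = 143/176 = 0.81250.
Balance c(1−p*) = e gives e = 0.27×(1 − 0.81250) = 0.05063.
New p* = 1 − e/c = 1 − 0.05063/0.66690 = 0.92408.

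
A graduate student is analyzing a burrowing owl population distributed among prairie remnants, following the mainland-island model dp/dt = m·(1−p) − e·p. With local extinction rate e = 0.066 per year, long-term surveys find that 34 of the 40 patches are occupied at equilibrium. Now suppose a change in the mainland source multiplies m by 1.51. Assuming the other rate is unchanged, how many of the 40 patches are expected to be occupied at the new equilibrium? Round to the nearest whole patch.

36

Observed p* = 34/40 = 0.85000.
Balance m(1−p*) = e·p* gives m = e·p*/(1−p*) = 0.066×0.85000/0.15000 = 0.37400.
New p* = m/(m+e) = 0.56474/(0.56474+0.06600) = 0.89536.
Expected occupied = 40 × 0.89536 = 35.81 ≈ 36.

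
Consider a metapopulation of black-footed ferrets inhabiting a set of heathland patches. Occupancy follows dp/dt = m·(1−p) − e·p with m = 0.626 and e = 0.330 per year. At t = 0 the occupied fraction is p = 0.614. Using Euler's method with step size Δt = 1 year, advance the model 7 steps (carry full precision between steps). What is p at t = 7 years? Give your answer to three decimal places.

0.655

Update rule: p ← p + [m·(1−p) − e·p]·Δt with Δt = 1.
p: 0.61400 → 0.65302  (Δp = +0.03902)
p: 0.65302 → 0.65473  (Δp = +0.00172)
p: 0.65473 → 0.65481  (Δp = +0.00008)
p: 0.65481 → 0.65481  (Δp = +0.00000)
p: 0.65481 → 0.65481  (Δp = +0.00000)
p: 0.65481 → 0.65481  (Δp = +0.00000)
p: 0.65481 → 0.65481  (Δp = +0.00000)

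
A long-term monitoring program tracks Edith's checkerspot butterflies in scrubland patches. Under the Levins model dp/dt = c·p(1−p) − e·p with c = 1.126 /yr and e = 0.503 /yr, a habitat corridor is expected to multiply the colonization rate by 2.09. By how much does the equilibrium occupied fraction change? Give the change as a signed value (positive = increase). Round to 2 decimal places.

Before: p* = 1 − 0.503/1.126 = 0.5533.
After the change, c = 2.35334, e = 0.503, so p* = 1 − 0.503/2.35334 = 0.7863.
Δp* = 0.7863 − 0.5533 = +0.2330.

0.23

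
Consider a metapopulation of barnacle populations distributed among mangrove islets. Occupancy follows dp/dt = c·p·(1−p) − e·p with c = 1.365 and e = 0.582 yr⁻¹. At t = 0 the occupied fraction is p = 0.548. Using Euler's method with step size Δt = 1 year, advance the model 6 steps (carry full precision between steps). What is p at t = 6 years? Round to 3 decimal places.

Update rule: p ← p + [c·p·(1−p) − e·p]·Δt with Δt = 1.
t = 1: p = 0.54800 + (+0.01917) = 0.56717
t = 2: p = 0.56717 + (+0.00500) = 0.57217
t = 3: p = 0.57217 + (+0.00114) = 0.57331
t = 4: p = 0.57331 + (+0.00025) = 0.57356
t = 5: p = 0.57356 + (+0.00005) = 0.57361
t = 6: p = 0.57361 + (+0.00001) = 0.57362

0.574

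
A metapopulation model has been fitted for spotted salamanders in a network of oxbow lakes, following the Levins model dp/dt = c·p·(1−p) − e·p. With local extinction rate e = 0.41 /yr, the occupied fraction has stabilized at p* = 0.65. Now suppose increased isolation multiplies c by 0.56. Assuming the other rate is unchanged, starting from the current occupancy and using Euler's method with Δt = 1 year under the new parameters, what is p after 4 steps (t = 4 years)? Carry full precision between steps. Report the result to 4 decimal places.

0.4249

Balance c(1−p*) = e gives c = e/(1 − 0.65000) = 0.41/0.35000 = 1.17143.
Starting from p₀ = 0.65000; update p ← p + (dp/dt)·Δt with the new parameters.
t = 1: p = 0.65000 + (-0.11726) = 0.53274
t = 2: p = 0.53274 + (-0.05513) = 0.47761
t = 3: p = 0.47761 + (-0.03215) = 0.44546
t = 4: p = 0.44546 + (-0.02059) = 0.42487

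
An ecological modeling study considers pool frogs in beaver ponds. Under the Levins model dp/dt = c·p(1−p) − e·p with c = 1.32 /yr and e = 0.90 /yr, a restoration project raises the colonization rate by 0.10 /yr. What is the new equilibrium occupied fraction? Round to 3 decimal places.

0.366

Before: p* = 1 − 0.90/1.32 = 0.3182.
After the change, c = 1.42, e = 0.9, so p* = 1 − 0.9/1.42 = 0.3662.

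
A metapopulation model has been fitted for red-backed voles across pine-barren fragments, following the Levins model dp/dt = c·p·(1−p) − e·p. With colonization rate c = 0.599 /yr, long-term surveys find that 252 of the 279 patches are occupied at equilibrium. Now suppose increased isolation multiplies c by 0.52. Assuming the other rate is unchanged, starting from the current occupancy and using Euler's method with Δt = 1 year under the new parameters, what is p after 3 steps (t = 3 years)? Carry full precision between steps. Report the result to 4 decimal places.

0.8480

Observed p* = 252/279 = 0.90323.
Balance c(1−p*) = e gives e = 0.599×(1 − 0.90323) = 0.05797.
Starting from p₀ = 0.90323; update p ← p + (dp/dt)·Δt with the new parameters.
  1  |  dp/dt·Δt = -0.025132  |  p_1 = 0.878094
  2  |  dp/dt·Δt = -0.017559  |  p_2 = 0.860535
  3  |  dp/dt·Δt = -0.012501  |  p_3 = 0.848034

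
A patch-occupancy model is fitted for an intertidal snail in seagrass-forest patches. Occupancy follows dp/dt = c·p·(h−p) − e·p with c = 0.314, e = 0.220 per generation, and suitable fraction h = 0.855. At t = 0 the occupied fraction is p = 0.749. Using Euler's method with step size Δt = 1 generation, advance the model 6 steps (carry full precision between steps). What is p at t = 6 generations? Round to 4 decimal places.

Update rule: p ← p + [c·p·(h−p) − e·p]·Δt with Δt = 1.
step 1: Δp = -0.13985, p = 0.60915
step 2: Δp = -0.08699, p = 0.52216
step 3: Δp = -0.06030, p = 0.46186
step 4: Δp = -0.04459, p = 0.41726
step 5: Δp = -0.03445, p = 0.38282
step 6: Δp = -0.02746, p = 0.35536

0.3554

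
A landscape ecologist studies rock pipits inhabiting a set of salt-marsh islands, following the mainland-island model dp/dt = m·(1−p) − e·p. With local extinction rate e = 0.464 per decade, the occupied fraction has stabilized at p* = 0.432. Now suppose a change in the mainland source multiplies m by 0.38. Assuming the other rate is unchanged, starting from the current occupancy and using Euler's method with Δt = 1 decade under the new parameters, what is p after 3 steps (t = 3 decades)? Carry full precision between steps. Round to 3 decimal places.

0.238

Balance m(1−p*) = e·p* gives m = e·p*/(1−p*) = 0.464×0.43200/0.56800 = 0.35290.
Starting from p₀ = 0.43200; update p ← p + (dp/dt)·Δt with the new parameters.
step 1: Δp = -0.12428, p = 0.30772
step 2: Δp = -0.04995, p = 0.25778
step 3: Δp = -0.02007, p = 0.23770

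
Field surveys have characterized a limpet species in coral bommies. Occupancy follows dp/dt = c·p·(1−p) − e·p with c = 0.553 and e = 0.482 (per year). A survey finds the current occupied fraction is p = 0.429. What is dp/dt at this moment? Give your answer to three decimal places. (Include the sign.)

Colonization term: c·p·(1−p) = 0.553×0.429×0.5710 = 0.13546.
Extinction term: e·p = 0.20678.
dp/dt = 0.13546 − 0.20678 = -0.07132.

-0.071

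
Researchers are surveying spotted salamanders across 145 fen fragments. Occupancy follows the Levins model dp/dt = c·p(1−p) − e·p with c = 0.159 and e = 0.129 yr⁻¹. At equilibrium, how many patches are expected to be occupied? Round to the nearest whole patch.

p* = 1 − e/c = 1 − 0.129/0.159 = 0.1887.
Expected occupied patches = N × p* = 145 × 0.1887 = 27.36 ≈ 27.

27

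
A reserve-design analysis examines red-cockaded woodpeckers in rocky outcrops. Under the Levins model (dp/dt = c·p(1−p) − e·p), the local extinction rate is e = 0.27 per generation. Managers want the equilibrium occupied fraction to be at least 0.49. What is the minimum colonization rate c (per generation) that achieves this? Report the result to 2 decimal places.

p* = 1 − e/c ≥ 0.49 requires e/c ≤ 0.5100, i.e. c ≥ e/0.5100.
c_min = 0.27/0.5100 = 0.5294.

0.53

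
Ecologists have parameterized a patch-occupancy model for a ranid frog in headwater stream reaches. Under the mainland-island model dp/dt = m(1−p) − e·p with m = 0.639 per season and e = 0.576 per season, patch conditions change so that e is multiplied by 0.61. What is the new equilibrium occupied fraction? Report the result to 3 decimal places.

Before: p* = 0.639/(0.639+0.576) = 0.5259.
After: m = 0.639, e = 0.35136; p* = 0.639/0.9904 = 0.6452.

0.645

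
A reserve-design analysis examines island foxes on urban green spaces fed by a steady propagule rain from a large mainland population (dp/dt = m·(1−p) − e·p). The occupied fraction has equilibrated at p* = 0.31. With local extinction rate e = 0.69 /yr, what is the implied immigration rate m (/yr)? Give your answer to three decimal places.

At equilibrium m(1−p*) = e·p*, so m = e·p*/(1−p*).
m = 0.69 × 0.31 / 0.6900 = 0.2139/0.6900 = 0.3100.

0.310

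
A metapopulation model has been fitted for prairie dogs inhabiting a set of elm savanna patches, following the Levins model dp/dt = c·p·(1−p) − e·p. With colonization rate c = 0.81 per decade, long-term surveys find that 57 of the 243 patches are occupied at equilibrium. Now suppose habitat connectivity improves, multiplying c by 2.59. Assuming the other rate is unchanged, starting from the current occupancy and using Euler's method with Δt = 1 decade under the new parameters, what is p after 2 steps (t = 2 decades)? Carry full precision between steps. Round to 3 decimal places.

Observed p* = 57/243 = 0.23457.
Balance c(1−p*) = e gives e = 0.81×(1 − 0.23457) = 0.62000.
Starting from p₀ = 0.23457; update p ← p + (dp/dt)·Δt with the new parameters.
step 1: Δp = +0.23124, p = 0.46580
step 2: Δp = +0.23322, p = 0.69903

0.699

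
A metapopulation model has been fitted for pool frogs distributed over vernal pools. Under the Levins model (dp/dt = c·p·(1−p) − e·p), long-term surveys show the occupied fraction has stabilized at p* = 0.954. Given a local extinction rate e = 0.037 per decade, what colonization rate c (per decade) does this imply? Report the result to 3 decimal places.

At equilibrium c(1−p*) = e, so c = e/(1−p*).
c = 0.037/(1 − 0.954) = 0.037/0.0460 = 0.8043.

0.804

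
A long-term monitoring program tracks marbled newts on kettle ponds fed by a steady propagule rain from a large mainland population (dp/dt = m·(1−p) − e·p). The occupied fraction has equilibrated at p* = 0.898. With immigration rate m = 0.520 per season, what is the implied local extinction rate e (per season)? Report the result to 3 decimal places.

0.059

At equilibrium m(1−p*) = e·p*, so e = m(1−p*)/p*.
e = 0.520 × 0.1020 / 0.898 = 0.0591.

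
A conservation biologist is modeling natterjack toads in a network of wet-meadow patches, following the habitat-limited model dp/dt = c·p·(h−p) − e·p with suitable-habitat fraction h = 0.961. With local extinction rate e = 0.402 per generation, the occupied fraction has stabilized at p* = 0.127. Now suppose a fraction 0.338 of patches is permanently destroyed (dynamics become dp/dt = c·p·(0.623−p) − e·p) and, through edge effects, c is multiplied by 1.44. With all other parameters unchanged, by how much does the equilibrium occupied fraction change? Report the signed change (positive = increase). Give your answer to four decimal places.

-0.0832

Balance c(h−p*) = e gives c = e/(0.961 − 0.12700) = 0.402/0.83400 = 0.48201.
New p* = 0.623 − e/c = 0.623 − 0.40200/0.69409 = 0.04382.
Δp* = 0.04382 − 0.12700 = -0.08318.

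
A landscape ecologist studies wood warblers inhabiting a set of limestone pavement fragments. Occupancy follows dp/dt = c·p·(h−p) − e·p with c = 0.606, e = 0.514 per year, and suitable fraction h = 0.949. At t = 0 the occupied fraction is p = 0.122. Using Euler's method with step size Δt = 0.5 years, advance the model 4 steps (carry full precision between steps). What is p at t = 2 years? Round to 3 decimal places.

0.119

Update rule: p ← p + [c·p·(h−p) − e·p]·Δt with Δt = 0.5.
t = 0.5: p = 0.12200 + (-0.00078) = 0.12122
t = 1: p = 0.12122 + (-0.00075) = 0.12047
t = 1.5: p = 0.12047 + (-0.00072) = 0.11975
t = 2: p = 0.11975 + (-0.00069) = 0.11906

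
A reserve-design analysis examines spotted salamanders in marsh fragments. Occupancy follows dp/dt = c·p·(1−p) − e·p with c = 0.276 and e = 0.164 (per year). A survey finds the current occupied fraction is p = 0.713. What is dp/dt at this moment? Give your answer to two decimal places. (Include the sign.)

-0.06

Colonization term: c·p·(1−p) = 0.276×0.713×0.2870 = 0.05648.
Extinction term: e·p = 0.11693.
dp/dt = 0.05648 − 0.11693 = -0.06045.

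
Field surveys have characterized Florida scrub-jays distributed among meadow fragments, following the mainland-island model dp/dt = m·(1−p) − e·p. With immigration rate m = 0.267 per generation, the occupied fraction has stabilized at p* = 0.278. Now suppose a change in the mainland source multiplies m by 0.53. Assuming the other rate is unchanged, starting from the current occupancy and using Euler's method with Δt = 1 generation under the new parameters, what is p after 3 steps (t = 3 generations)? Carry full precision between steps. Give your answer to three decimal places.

Balance m(1−p*) = e·p* gives e = m(1−p*)/p* = 0.267×0.72200/0.27800 = 0.69343.
Starting from p₀ = 0.27800; update p ← p + (dp/dt)·Δt with the new parameters.
t = 1: p = 0.27800 + (-0.09060) = 0.18740
t = 2: p = 0.18740 + (-0.01495) = 0.17244
t = 3: p = 0.17244 + (-0.00247) = 0.16997

0.170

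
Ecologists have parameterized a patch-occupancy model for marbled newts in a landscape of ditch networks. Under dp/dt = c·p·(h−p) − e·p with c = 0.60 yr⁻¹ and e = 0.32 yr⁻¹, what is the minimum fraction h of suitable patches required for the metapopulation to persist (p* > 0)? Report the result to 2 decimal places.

0.53

p* = h − e/c is positive only when h > e/c.
h_min = e/c = 0.32/0.60 = 0.5333.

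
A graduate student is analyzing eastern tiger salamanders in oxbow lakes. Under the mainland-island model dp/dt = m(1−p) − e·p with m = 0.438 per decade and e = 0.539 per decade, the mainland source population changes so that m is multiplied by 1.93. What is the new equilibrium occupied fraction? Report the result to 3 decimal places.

0.611

Before: p* = 0.438/(0.438+0.539) = 0.4483.
After: m = 0.84534, e = 0.539; p* = 0.84534/1.3843 = 0.6106.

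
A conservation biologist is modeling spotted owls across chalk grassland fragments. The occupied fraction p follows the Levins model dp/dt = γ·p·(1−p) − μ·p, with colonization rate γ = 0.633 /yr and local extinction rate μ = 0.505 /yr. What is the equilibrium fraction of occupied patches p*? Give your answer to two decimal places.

At equilibrium, colonization balances extinction: γ·p*·(1−p*) = μ·p*.
So p* = 1 − μ/γ = 1 − 0.505/0.633 = 1 − 0.7978 = 0.2022.

0.20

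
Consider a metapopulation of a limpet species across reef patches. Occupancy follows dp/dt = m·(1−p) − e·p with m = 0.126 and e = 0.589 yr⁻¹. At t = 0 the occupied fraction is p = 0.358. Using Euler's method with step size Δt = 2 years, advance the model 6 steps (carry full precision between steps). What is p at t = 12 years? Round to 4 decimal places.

Update rule: p ← p + [m·(1−p) − e·p]·Δt with Δt = 2.
t = 2: p = 0.35800 + (-0.25994) = 0.09806
t = 4: p = 0.09806 + (+0.11177) = 0.20983
t = 6: p = 0.20983 + (-0.04806) = 0.16177
t = 8: p = 0.16177 + (+0.02067) = 0.18244
t = 10: p = 0.18244 + (-0.00889) = 0.17355
t = 12: p = 0.17355 + (+0.00382) = 0.17737

0.1774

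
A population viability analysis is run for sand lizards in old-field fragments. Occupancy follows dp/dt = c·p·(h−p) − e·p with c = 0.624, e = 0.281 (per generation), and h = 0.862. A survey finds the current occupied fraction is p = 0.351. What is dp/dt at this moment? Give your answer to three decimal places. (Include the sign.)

0.013

Colonization term: c·p·(h−p) = 0.624×0.351×0.5110 = 0.11192.
Extinction term: e·p = 0.09863.
dp/dt = 0.11192 − 0.09863 = 0.01329.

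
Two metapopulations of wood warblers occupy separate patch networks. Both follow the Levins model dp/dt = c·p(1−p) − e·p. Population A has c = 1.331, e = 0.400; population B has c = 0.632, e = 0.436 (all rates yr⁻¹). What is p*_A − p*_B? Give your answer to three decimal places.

A: p*_A = 1 − 0.400/1.331 = 0.6995.
B: p*_B = 1 − 0.436/0.632 = 0.3101.
p*_A − p*_B = 0.6995 − 0.3101 = 0.3893.

0.389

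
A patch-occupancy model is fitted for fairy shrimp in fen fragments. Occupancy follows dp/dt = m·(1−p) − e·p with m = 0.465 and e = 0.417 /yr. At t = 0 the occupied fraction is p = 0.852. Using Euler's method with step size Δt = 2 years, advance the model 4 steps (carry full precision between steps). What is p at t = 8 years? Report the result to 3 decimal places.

Update rule: p ← p + [m·(1−p) − e·p]·Δt with Δt = 2.
step 1: Δp = -0.57293, p = 0.27907
step 2: Δp = +0.43772, p = 0.71679
step 3: Δp = -0.33442, p = 0.38237
step 4: Δp = +0.25549, p = 0.63787

0.638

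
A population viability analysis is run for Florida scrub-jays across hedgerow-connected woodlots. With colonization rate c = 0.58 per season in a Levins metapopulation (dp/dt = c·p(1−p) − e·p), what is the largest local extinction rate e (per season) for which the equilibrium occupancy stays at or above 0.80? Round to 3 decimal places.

0.116

1 − e/c ≥ 0.80 ⇒ e ≤ c(1 − 0.80) = 0.58 × 0.2000.
e_max = 0.1160.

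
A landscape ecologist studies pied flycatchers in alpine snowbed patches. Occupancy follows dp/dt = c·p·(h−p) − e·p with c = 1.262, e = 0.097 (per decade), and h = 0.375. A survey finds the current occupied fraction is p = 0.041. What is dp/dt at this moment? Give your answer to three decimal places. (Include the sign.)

Colonization term: c·p·(h−p) = 1.262×0.041×0.3340 = 0.01728.
Extinction term: e·p = 0.00398.
dp/dt = 0.01728 − 0.00398 = 0.01330.

0.013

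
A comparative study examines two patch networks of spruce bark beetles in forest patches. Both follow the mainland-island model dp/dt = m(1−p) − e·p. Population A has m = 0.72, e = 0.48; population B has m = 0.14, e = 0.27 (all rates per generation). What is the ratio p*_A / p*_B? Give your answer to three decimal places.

A: p*_A = m/(m+e) = 0.72/1.2000 = 0.6000.
B: p*_B = 0.14/0.4100 = 0.3415.
p*_A / p*_B = 0.6000/0.3415 = 1.7571.

1.757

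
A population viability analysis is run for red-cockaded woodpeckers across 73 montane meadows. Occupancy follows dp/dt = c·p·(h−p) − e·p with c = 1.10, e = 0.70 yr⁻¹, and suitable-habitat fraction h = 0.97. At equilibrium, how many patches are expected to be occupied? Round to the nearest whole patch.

24

p* = h − e/c = 0.97 − 0.6364 = 0.3336.
Expected occupied patches = N × p* = 73 × 0.3336 = 24.36 ≈ 24.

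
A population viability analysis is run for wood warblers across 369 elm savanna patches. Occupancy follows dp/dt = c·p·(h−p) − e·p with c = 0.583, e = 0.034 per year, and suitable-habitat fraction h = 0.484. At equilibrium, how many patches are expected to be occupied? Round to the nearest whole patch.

157

p* = h − e/c = 0.484 − 0.0583 = 0.4257.
Expected occupied patches = N × p* = 369 × 0.4257 = 157.08 ≈ 157.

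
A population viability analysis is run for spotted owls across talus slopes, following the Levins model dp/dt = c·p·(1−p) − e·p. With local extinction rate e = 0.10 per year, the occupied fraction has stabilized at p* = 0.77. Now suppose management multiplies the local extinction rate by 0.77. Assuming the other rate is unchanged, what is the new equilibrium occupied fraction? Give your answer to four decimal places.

Balance c(1−p*) = e gives c = e/(1 − 0.77000) = 0.10/0.23000 = 0.43478.
New p* = 1 − e/c = 1 − 0.07700/0.43478 = 0.82290.

0.8229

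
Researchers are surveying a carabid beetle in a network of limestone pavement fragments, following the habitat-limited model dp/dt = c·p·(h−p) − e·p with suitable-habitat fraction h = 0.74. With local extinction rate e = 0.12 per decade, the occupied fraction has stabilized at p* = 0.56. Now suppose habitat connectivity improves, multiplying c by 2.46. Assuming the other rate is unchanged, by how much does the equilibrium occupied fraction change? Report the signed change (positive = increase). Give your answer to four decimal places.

0.1068

Balance c(h−p*) = e gives c = e/(0.74 − 0.56000) = 0.12/0.18000 = 0.66667.
New p* = 0.74 − e/c = 0.74 − 0.12000/1.64001 = 0.66683.
Δp* = 0.66683 − 0.56000 = +0.10683.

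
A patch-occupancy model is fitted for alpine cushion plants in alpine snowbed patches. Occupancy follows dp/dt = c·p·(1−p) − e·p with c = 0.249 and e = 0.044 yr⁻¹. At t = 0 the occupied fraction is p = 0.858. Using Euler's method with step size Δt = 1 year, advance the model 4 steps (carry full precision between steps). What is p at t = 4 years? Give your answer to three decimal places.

Update rule: p ← p + [c·p·(1−p) − e·p]·Δt with Δt = 1.
step 1: Δp = -0.00741, p = 0.85059
step 2: Δp = -0.00578, p = 0.84480
step 3: Δp = -0.00453, p = 0.84028
step 4: Δp = -0.00355, p = 0.83673

0.837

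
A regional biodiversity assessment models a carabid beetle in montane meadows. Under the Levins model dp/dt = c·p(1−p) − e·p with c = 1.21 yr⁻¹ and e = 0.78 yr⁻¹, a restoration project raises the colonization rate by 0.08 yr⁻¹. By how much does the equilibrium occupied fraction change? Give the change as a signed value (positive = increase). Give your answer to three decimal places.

0.040

Before: p* = 1 − 0.78/1.21 = 0.3554.
After the change, c = 1.29, e = 0.78, so p* = 1 − 0.78/1.29 = 0.3953.
Δp* = 0.3953 − 0.3554 = +0.0400.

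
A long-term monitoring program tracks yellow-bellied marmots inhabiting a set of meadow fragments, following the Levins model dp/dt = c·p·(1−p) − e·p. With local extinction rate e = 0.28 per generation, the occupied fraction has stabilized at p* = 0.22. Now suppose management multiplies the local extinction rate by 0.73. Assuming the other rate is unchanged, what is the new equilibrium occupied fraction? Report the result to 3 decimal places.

0.431

Balance c(1−p*) = e gives c = e/(1 − 0.22000) = 0.28/0.78000 = 0.35897.
New p* = 1 − e/c = 1 − 0.20440/0.35897 = 0.43059.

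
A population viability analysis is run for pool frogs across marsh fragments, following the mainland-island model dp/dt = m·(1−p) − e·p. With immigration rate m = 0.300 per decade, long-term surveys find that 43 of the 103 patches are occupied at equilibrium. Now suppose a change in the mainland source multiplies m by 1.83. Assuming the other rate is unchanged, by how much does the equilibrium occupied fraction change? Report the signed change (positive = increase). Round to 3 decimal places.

0.150

Observed p* = 43/103 = 0.41748.
Balance m(1−p*) = e·p* gives e = m(1−p*)/p* = 0.300×0.58252/0.41748 = 0.41860.
New p* = m/(m+e) = 0.54900/(0.54900+0.41860) = 0.56738.
Δp* = 0.56738 − 0.41748 = +0.14990.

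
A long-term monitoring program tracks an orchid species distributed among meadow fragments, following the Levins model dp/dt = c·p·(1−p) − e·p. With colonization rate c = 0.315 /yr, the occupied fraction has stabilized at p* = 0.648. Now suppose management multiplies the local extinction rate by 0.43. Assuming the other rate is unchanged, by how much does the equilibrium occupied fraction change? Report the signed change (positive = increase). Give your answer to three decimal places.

Balance c(1−p*) = e gives e = 0.315×(1 − 0.64800) = 0.11088.
New p* = 1 − e/c = 1 − 0.04768/0.31500 = 0.84863.
Δp* = 0.84863 − 0.64800 = +0.20063.

0.201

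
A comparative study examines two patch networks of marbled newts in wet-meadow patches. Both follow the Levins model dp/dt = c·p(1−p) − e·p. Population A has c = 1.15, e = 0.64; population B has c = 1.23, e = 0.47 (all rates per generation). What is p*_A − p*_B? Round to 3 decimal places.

-0.174

A: p*_A = 1 − 0.64/1.15 = 0.4435.
B: p*_B = 1 − 0.47/1.23 = 0.6179.
p*_A − p*_B = 0.4435 − 0.6179 = -0.1744.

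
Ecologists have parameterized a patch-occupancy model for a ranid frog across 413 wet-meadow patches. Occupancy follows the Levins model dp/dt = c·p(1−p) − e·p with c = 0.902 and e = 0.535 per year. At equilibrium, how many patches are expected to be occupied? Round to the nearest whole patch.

168

p* = 1 − e/c = 1 − 0.535/0.902 = 0.4069.
Expected occupied patches = N × p* = 413 × 0.4069 = 168.04 ≈ 168.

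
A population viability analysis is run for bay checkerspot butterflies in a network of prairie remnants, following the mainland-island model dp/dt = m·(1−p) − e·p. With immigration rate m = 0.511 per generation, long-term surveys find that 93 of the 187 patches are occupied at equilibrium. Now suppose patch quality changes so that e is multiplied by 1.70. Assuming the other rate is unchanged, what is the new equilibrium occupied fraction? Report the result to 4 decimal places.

0.3679

Observed p* = 93/187 = 0.49733.
Balance m(1−p*) = e·p* gives e = m(1−p*)/p* = 0.511×0.50267/0.49733 = 0.51649.
New p* = m/(m+e) = 0.51100/(0.51100+0.87803) = 0.36788.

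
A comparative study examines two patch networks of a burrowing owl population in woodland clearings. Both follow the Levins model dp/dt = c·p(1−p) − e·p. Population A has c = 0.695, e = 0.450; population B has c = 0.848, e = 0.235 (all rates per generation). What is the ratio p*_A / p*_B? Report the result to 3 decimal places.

A: p*_A = 1 − 0.450/0.695 = 0.3525.
B: p*_B = 1 − 0.235/0.848 = 0.7229.
p*_A / p*_B = 0.3525/0.7229 = 0.4877.

0.488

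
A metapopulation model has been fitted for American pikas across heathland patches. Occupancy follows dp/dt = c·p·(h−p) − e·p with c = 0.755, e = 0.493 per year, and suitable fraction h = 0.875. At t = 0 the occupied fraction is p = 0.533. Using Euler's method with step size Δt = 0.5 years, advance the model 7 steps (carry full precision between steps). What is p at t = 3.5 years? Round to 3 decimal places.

0.318

Update rule: p ← p + [c·p·(h−p) − e·p]·Δt with Δt = 0.5.
p: 0.53300 → 0.47043  (Δp = -0.06257)
p: 0.47043 → 0.42631  (Δp = -0.04411)
p: 0.42631 → 0.39344  (Δp = -0.03288)
p: 0.39344 → 0.36798  (Δp = -0.02546)
p: 0.36798 → 0.34770  (Δp = -0.02028)
p: 0.34770 → 0.33121  (Δp = -0.01650)
p: 0.33121 → 0.31755  (Δp = -0.01365)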